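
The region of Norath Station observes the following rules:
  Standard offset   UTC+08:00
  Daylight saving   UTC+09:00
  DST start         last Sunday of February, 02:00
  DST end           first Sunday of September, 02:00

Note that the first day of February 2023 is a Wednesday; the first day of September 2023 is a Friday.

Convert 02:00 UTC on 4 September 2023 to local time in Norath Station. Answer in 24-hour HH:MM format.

1 February 2023 is a Wednesday, so Sundays fall on 5, 12, 19, 26; the last is February 26.
1 September 2023 is a Friday, so the first Sunday is September 3.
At the standard offset (UTC+08:00), 02:00 UTC + 8h = 10:00 Norath Station standard time.
The standard-time date in Norath Station, 4 September 2023, does not fall between 26 February and 3 September, so daylight saving is not in effect and Norath Station is at UTC+08:00.
02:00 UTC + 8h = 10:00 local.

10:00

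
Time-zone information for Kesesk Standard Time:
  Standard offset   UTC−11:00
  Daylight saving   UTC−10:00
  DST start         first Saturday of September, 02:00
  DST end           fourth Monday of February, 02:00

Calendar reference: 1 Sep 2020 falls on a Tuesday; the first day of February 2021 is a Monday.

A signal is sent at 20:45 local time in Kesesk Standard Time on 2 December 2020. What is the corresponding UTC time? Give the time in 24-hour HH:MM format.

06:45

1 September 2020 is a Tuesday, so the first Saturday is September 5.
1 February 2021 is a Monday, so the first Monday is February 1 and the fourth is February 22.
2 December 2020 falls between 5 September 2020 and 22 February 2021, so daylight saving is in effect and Kesesk Standard Time is at UTC−10:00.
20:45 local + 10h = 06:45 UTC (rolling into the next day, 3 December 2020).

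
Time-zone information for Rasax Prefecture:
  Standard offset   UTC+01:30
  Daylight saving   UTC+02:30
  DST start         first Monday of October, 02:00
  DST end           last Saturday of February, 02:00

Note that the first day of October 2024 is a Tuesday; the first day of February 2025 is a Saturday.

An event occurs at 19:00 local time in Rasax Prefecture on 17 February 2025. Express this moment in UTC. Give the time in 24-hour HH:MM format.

1 October 2024 is a Tuesday, so the first Monday is October 7.
1 February 2025 is a Saturday, so Saturdays fall on 1, 8, 15, 22; the last is February 22.
Daylight saving runs 7 October 2024 – 22 February 2025; 17 February 2025 is inside that window, so Rasax Prefecture is at UTC+02:30.
19:00 local − 2h30m = 16:30 UTC.

16:30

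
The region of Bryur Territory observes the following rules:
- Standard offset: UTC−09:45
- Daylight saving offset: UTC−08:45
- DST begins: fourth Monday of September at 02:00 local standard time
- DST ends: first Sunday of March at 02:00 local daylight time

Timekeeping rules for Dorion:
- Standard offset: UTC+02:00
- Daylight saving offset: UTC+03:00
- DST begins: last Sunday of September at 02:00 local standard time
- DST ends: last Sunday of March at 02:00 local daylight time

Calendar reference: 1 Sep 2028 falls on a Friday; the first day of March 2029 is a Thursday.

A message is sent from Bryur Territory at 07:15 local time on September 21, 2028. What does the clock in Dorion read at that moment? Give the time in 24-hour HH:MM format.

19:00

1 September 2028 is a Friday, so the first Monday is September 4 and the fourth is September 25.
1 March 2029 is a Thursday, so the first Sunday is March 4.
September 21, 2028 does not fall between 25 September 2028 and 4 March 2029, so daylight saving is not in effect and Bryur Territory is at UTC−09:45.
07:15 Bryur Territory + 9h45m = 17:00 UTC.
1 September 2028 is a Friday, so Sundays fall on 3, 10, 17, 24; the last is September 24.
1 March 2029 is a Thursday, so Sundays fall on 4, 11, 18, 25; the last is March 25.
At the standard offset (UTC+02:00), 17:00 UTC + 2h = 19:00 Dorion standard time.
The standard-time date in Dorion, September 21, 2028, is outside the daylight-saving period (24 September 2028 – 25 March 2029), so Dorion is on standard time, UTC+02:00.
17:00 UTC + 2h = 19:00 Dorion.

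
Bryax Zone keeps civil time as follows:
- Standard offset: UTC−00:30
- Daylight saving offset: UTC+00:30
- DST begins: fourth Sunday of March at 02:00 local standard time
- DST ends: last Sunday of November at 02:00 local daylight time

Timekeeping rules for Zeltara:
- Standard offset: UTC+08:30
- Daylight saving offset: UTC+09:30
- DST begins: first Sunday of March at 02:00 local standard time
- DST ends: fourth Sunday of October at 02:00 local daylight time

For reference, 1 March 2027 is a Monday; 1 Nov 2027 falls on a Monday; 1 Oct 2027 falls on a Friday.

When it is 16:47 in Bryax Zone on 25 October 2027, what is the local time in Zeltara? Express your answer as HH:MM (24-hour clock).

1 March 2027 is a Monday, so the first Sunday is March 7 and the fourth is March 28.
1 November 2027 is a Monday, so Sundays fall on 7, 14, 21, 28; the last is November 28.
Daylight saving runs 28 March – 28 November; 25 October 2027 is inside that window, so Bryax Zone is at UTC+00:30.
16:47 Bryax Zone − 0h30m = 16:17 UTC.
1 March 2027 is a Monday, so the first Sunday is March 7.
1 October 2027 is a Friday, so the first Sunday is October 3 and the fourth is October 24.
At the standard offset (UTC+08:30), 16:17 UTC + 8h30m = 00:47 Zeltara standard time (rolling into the next day, 26 October 2027).
The standard-time date in Zeltara, 26 October 2027, does not fall between 7 March and 24 October, so daylight saving is not in effect and Zeltara is at UTC+08:30.
16:17 UTC + 8h30m = 00:47 Zeltara (rolling into the next day, 26 October 2027).

00:47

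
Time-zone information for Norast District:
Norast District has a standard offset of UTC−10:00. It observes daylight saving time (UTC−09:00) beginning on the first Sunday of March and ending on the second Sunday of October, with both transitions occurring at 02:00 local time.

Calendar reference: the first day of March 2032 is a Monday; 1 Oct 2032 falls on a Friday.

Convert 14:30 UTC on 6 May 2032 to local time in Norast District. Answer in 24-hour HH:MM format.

1 March 2032 is a Monday, so the first Sunday is March 7.
1 October 2032 is a Friday, so the first Sunday is October 3 and the second is October 10.
At the standard offset (UTC−10:00), 14:30 UTC − 10h = 04:30 Norast District standard time.
The standard-time date in Norast District, 6 May 2032, falls between 7 March and 10 October, so daylight saving is in effect and Norast District is at UTC−09:00.
14:30 UTC − 9h = 05:30 local.

05:30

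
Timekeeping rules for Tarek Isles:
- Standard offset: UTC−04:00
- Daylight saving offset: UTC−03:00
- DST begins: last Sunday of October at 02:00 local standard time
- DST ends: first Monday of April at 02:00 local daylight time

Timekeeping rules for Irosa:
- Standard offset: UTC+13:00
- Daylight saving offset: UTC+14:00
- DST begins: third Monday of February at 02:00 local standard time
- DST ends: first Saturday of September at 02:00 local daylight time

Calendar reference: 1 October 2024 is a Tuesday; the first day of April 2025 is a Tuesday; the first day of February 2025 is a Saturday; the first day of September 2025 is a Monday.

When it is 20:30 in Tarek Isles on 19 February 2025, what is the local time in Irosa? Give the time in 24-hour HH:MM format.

1 October 2024 is a Tuesday, so Sundays fall on 6, 13, 20, 27; the last is October 27.
1 April 2025 is a Tuesday, so the first Monday is April 7.
19 February 2025 lies within the daylight-saving period (27 October 2024 – 7 April 2025), so Tarek Isles is on daylight time, UTC−03:00.
20:30 Tarek Isles + 3h = 23:30 UTC.
1 February 2025 is a Saturday, so the first Monday is February 3 and the third is February 17.
1 September 2025 is a Monday, so the first Saturday is September 6.
At the standard offset (UTC+13:00), 23:30 UTC + 13h = 12:30 Irosa standard time (rolling into the next day, 20 February 2025).
The standard-time date in Irosa, 20 February 2025, falls between 17 February and 6 September, so daylight saving is in effect and Irosa is at UTC+14:00.
23:30 UTC + 14h = 13:30 Irosa (rolling into the next day, 20 February 2025).

13:30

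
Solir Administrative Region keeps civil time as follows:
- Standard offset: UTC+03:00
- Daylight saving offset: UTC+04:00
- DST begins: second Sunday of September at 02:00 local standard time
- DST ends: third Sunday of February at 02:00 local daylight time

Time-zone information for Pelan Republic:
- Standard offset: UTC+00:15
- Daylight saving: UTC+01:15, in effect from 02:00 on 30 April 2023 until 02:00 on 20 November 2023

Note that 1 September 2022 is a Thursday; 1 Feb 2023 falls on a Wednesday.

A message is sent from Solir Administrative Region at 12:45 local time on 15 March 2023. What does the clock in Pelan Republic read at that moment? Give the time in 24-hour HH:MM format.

1 September 2022 is a Thursday, so the first Sunday is September 4 and the second is September 11.
1 February 2023 is a Wednesday, so the first Sunday is February 5 and the third is February 19.
15 March 2023 does not fall between 11 September 2022 and 19 February 2023, so daylight saving is not in effect and Solir Administrative Region is at UTC+03:00.
12:45 Solir Administrative Region − 3h = 09:45 UTC.
At the standard offset (UTC+00:15), 09:45 UTC + 0h15m = 10:00 Pelan Republic standard time.
The standard-time date in Pelan Republic, 15 March 2023, does not fall between 30 April and 20 November, so daylight saving is not in effect and Pelan Republic is at UTC+00:15.
09:45 UTC + 0h15m = 10:00 Pelan Republic.

10:00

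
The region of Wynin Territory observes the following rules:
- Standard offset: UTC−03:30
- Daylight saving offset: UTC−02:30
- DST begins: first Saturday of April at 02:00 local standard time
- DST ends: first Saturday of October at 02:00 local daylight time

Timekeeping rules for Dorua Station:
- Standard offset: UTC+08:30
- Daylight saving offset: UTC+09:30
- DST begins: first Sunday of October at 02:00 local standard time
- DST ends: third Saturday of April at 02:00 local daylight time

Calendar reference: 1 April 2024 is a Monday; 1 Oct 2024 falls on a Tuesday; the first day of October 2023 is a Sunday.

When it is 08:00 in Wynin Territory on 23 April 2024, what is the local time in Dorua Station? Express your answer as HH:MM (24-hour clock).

1 April 2024 is a Monday, so the first Saturday is April 6.
1 October 2024 is a Tuesday, so the first Saturday is October 5.
23 April 2024 falls between 6 April and 5 October, so daylight saving is in effect and Wynin Territory is at UTC−02:30.
08:00 Wynin Territory + 2h30m = 10:30 UTC.
1 October 2023 is a Sunday, so the first Sunday is October 1.
1 April 2024 is a Monday, so the first Saturday is April 6 and the third is April 20.
At the standard offset (UTC+08:30), 10:30 UTC + 8h30m = 19:00 Dorua Station standard time.
Daylight saving runs 1 October 2023 – 20 April 2024; the standard-time date in Dorua Station, 23 April 2024, is outside that window, so Dorua Station is on standard time at UTC+08:30.
10:30 UTC + 8h30m = 19:00 Dorua Station.

19:00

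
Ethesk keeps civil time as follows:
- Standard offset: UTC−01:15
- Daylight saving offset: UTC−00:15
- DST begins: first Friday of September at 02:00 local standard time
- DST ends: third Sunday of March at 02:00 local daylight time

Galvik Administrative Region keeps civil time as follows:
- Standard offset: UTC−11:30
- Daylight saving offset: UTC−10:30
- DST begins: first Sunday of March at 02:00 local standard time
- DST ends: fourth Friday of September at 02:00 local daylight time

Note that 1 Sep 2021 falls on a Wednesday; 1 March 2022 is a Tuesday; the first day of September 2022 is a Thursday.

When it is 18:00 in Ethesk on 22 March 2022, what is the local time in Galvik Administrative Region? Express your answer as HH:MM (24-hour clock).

1 September 2021 is a Wednesday, so the first Friday is September 3.
1 March 2022 is a Tuesday, so the first Sunday is March 6 and the third is March 20.
22 March 2022 is outside the daylight-saving period (3 September 2021 – 20 March 2022), so Ethesk is on standard time, UTC−01:15.
18:00 Ethesk + 1h15m = 19:15 UTC.
1 March 2022 is a Tuesday, so the first Sunday is March 6.
1 September 2022 is a Thursday, so the first Friday is September 2 and the fourth is September 23.
At the standard offset (UTC−11:30), 19:15 UTC − 11h30m = 07:45 Galvik Administrative Region standard time.
Daylight saving runs 6 March – 23 September; the standard-time date in Galvik Administrative Region, 22 March 2022, is inside that window, so Galvik Administrative Region is at UTC−10:30.
19:15 UTC − 10h30m = 08:45 Galvik Administrative Region.

08:45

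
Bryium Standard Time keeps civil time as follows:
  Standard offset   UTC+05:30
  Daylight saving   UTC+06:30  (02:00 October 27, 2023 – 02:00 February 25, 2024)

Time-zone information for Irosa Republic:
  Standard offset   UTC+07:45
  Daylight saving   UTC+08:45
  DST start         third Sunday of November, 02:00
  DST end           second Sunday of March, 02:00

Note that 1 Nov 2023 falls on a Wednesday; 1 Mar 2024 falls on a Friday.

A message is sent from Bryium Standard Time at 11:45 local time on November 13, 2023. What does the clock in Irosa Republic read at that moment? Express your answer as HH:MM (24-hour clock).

November 13, 2023 lies within the daylight-saving period (27 October 2023 – 25 February 2024), so Bryium Standard Time is on daylight time, UTC+06:30.
11:45 Bryium Standard Time − 6h30m = 05:15 UTC.
1 November 2023 is a Wednesday, so the first Sunday is November 5 and the third is November 19.
1 March 2024 is a Friday, so the first Sunday is March 3 and the second is March 10.
At the standard offset (UTC+07:45), 05:15 UTC + 7h45m = 13:00 Irosa Republic standard time.
The standard-time date in Irosa Republic, November 13, 2023, is outside the daylight-saving period (19 November 2023 – 10 March 2024), so Irosa Republic is on standard time, UTC+07:45.
05:15 UTC + 7h45m = 13:00 Irosa Republic.

13:00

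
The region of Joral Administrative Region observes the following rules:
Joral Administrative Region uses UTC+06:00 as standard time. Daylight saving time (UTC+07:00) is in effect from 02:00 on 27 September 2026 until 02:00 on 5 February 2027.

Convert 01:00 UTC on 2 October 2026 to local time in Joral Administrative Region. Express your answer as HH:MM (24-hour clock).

08:00

At the standard offset (UTC+06:00), 01:00 UTC + 6h = 07:00 Joral Administrative Region standard time.
Daylight saving runs 27 September 2026 – 5 February 2027; the standard-time date in Joral Administrative Region, 2 October 2026, is inside that window, so Joral Administrative Region is at UTC+07:00.
01:00 UTC + 7h = 08:00 local.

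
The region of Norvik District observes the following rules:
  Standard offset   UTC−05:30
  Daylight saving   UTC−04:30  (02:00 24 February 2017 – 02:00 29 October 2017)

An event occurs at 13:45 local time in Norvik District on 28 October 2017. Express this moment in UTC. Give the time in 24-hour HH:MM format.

18:15

Daylight saving runs 24 February – 29 October; 28 October 2017 is inside that window, so Norvik District is at UTC−04:30.
13:45 local + 4h30m = 18:15 UTC.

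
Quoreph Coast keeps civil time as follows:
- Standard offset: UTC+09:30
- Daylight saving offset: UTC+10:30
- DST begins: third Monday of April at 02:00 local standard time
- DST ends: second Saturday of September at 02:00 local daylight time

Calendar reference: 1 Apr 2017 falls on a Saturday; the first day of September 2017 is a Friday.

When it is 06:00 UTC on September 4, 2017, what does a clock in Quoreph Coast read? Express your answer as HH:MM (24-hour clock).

1 April 2017 is a Saturday, so the first Monday is April 3 and the third is April 17.
1 September 2017 is a Friday, so the first Saturday is September 2 and the second is September 9.
At the standard offset (UTC+09:30), 06:00 UTC + 9h30m = 15:30 Quoreph Coast standard time.
The standard-time date in Quoreph Coast, September 4, 2017, falls between 17 April and 9 September, so daylight saving is in effect and Quoreph Coast is at UTC+10:30.
06:00 UTC + 10h30m = 16:30 local.

16:30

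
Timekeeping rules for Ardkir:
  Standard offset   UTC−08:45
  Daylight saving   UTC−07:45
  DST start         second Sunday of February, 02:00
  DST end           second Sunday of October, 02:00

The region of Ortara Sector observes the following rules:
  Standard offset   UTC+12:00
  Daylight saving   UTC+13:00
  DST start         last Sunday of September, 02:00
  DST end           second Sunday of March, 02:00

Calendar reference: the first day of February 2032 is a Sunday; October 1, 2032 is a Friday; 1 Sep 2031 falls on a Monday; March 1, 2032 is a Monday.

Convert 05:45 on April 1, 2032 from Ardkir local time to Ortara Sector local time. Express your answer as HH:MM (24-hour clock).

1 February 2032 is a Sunday, so the first Sunday is February 1 and the second is February 8.
1 October 2032 is a Friday, so the first Sunday is October 3 and the second is October 10.
April 1, 2032 lies within the daylight-saving period (8 February – 10 October), so Ardkir is on daylight time, UTC−07:45.
05:45 Ardkir + 7h45m = 13:30 UTC.
1 September 2031 is a Monday, so Sundays fall on 7, 14, 21, 28; the last is September 28.
1 March 2032 is a Monday, so the first Sunday is March 7 and the second is March 14.
At the standard offset (UTC+12:00), 13:30 UTC + 12h = 01:30 Ortara Sector standard time (rolling into the next day, 2 April 2032).
Daylight saving runs 28 September 2031 – 14 March 2032; the standard-time date in Ortara Sector, April 2, 2032, is outside that window, so Ortara Sector is on standard time at UTC+12:00.
13:30 UTC + 12h = 01:30 Ortara Sector (rolling into the next day, 2 April 2032).

01:30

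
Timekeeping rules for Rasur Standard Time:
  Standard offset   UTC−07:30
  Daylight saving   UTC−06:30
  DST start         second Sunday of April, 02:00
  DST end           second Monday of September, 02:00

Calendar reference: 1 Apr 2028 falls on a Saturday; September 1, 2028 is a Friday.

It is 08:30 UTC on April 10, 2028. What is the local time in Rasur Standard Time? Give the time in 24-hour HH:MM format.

1 April 2028 is a Saturday, so the first Sunday is April 2 and the second is April 9.
1 September 2028 is a Friday, so the first Monday is September 4 and the second is September 11.
At the standard offset (UTC−07:30), 08:30 UTC − 7h30m = 01:00 Rasur Standard Time standard time.
The standard-time date in Rasur Standard Time, April 10, 2028, lies within the daylight-saving period (9 April – 11 September), so Rasur Standard Time is on daylight time, UTC−06:30.
08:30 UTC − 6h30m = 02:00 local.

02:00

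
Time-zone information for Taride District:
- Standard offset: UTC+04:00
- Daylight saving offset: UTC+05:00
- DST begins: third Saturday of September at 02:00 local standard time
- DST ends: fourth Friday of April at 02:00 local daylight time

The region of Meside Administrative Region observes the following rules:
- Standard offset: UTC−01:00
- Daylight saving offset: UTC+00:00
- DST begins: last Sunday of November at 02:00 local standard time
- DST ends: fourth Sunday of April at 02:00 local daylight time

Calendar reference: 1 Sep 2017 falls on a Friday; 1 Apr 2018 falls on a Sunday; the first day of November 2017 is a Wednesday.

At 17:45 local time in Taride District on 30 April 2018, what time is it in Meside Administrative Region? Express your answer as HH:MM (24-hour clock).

1 September 2017 is a Friday, so the first Saturday is September 2 and the third is September 16.
1 April 2018 is a Sunday, so the first Friday is April 6 and the fourth is April 27.
Daylight saving runs 16 September 2017 – 27 April 2018; 30 April 2018 is outside that window, so Taride District is on standard time at UTC+04:00.
17:45 Taride District − 4h = 13:45 UTC.
1 November 2017 is a Wednesday, so Sundays fall on 5, 12, 19, 26; the last is November 26.
1 April 2018 is a Sunday, so the first Sunday is April 1 and the fourth is April 22.
At the standard offset (UTC−01:00), 13:45 UTC − 1h = 12:45 Meside Administrative Region standard time.
The standard-time date in Meside Administrative Region, 30 April 2018, does not fall between 26 November 2017 and 22 April 2018, so daylight saving is not in effect and Meside Administrative Region is at UTC−01:00.
13:45 UTC − 1h = 12:45 Meside Administrative Region.

12:45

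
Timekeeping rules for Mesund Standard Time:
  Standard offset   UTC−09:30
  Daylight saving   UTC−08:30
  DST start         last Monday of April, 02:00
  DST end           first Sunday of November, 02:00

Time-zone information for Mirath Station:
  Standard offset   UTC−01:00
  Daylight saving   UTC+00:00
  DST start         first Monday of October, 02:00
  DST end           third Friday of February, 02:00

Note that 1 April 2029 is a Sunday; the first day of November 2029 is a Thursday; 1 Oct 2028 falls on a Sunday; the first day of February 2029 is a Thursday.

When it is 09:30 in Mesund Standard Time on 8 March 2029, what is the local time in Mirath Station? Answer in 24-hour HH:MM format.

18:00

1 April 2029 is a Sunday, so Mondays fall on 2, 9, 16, 23, 30; the last is April 30.
1 November 2029 is a Thursday, so the first Sunday is November 4.
8 March 2029 is outside the daylight-saving period (30 April – 4 November), so Mesund Standard Time is on standard time, UTC−09:30.
09:30 Mesund Standard Time + 9h30m = 19:00 UTC.
1 October 2028 is a Sunday, so the first Monday is October 2.
1 February 2029 is a Thursday, so the first Friday is February 2 and the third is February 16.
At the standard offset (UTC−01:00), 19:00 UTC − 1h = 18:00 Mirath Station standard time.
Daylight saving runs 2 October 2028 – 16 February 2029; the standard-time date in Mirath Station, 8 March 2029, is outside that window, so Mirath Station is on standard time at UTC−01:00.
19:00 UTC − 1h = 18:00 Mirath Station.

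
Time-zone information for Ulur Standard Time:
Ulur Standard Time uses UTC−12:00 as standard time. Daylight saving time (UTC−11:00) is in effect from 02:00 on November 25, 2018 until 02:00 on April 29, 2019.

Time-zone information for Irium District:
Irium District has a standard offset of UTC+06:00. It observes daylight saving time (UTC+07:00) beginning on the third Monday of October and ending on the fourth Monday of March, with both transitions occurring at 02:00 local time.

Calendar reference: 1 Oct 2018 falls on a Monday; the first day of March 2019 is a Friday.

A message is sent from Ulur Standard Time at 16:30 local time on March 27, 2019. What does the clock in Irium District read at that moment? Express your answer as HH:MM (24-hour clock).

09:30

March 27, 2019 falls between 25 November 2018 and 29 April 2019, so daylight saving is in effect and Ulur Standard Time is at UTC−11:00.
16:30 Ulur Standard Time + 11h = 03:30 UTC (rolling into the next day, 28 March 2019).
1 October 2018 is a Monday, so the first Monday is October 1 and the third is October 15.
1 March 2019 is a Friday, so the first Monday is March 4 and the fourth is March 25.
At the standard offset (UTC+06:00), 03:30 UTC + 6h = 09:30 Irium District standard time.
The standard-time date in Irium District, March 28, 2019, does not fall between 15 October 2018 and 25 March 2019, so daylight saving is not in effect and Irium District is at UTC+06:00.
03:30 UTC + 6h = 09:30 Irium District.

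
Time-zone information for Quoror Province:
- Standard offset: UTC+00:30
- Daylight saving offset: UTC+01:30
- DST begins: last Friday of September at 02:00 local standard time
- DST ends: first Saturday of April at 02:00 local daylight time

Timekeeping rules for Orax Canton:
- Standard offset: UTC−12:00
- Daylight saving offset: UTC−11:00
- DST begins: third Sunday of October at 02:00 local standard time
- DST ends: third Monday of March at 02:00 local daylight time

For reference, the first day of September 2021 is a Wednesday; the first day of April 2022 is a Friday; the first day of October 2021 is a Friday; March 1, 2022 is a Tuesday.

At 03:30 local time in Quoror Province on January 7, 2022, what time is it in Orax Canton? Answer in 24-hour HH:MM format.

1 September 2021 is a Wednesday, so Fridays fall on 3, 10, 17, 24; the last is September 24.
1 April 2022 is a Friday, so the first Saturday is April 2.
January 7, 2022 lies within the daylight-saving period (24 September 2021 – 2 April 2022), so Quoror Province is on daylight time, UTC+01:30.
03:30 Quoror Province − 1h30m = 02:00 UTC.
1 October 2021 is a Friday, so the first Sunday is October 3 and the third is October 17.
1 March 2022 is a Tuesday, so the first Monday is March 7 and the third is March 21.
At the standard offset (UTC−12:00), 02:00 UTC − 12h = 14:00 Orax Canton standard time (rolling into the previous day, 6 January 2022).
The standard-time date in Orax Canton, January 6, 2022, lies within the daylight-saving period (17 October 2021 – 21 March 2022), so Orax Canton is on daylight time, UTC−11:00.
02:00 UTC − 11h = 15:00 Orax Canton (rolling into the previous day, 6 January 2022).

15:00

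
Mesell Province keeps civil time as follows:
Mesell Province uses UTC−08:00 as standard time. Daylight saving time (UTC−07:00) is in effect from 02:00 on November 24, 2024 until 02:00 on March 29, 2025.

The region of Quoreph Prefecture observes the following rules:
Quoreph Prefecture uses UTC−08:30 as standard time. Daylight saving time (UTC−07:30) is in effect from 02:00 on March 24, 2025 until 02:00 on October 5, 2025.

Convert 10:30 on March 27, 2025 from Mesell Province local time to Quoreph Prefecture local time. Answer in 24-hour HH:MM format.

10:00

March 27, 2025 lies within the daylight-saving period (24 November 2024 – 29 March 2025), so Mesell Province is on daylight time, UTC−07:00.
10:30 Mesell Province + 7h = 17:30 UTC.
At the standard offset (UTC−08:30), 17:30 UTC − 8h30m = 09:00 Quoreph Prefecture standard time.
The standard-time date in Quoreph Prefecture, March 27, 2025, falls between 24 March and 5 October, so daylight saving is in effect and Quoreph Prefecture is at UTC−07:30.
17:30 UTC − 7h30m = 10:00 Quoreph Prefecture.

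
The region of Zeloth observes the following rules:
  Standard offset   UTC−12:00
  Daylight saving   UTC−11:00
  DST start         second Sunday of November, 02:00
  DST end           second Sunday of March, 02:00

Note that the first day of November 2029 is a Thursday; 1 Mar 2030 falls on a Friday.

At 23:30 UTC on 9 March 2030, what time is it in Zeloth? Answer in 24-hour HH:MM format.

1 November 2029 is a Thursday, so the first Sunday is November 4 and the second is November 11.
1 March 2030 is a Friday, so the first Sunday is March 3 and the second is March 10.
At the standard offset (UTC−12:00), 23:30 UTC − 12h = 11:30 Zeloth standard time.
The standard-time date in Zeloth, 9 March 2030, falls between 11 November 2029 and 10 March 2030, so daylight saving is in effect and Zeloth is at UTC−11:00.
23:30 UTC − 11h = 12:30 local.

12:30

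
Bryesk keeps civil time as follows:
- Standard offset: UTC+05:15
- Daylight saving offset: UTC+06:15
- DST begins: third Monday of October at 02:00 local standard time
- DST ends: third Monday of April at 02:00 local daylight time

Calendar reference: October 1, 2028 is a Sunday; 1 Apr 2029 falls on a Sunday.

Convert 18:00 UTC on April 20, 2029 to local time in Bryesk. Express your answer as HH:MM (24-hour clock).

1 October 2028 is a Sunday, so the first Monday is October 2 and the third is October 16.
1 April 2029 is a Sunday, so the first Monday is April 2 and the third is April 16.
At the standard offset (UTC+05:15), 18:00 UTC + 5h15m = 23:15 Bryesk standard time.
The standard-time date in Bryesk, April 20, 2029, is outside the daylight-saving period (16 October 2028 – 16 April 2029), so Bryesk is on standard time, UTC+05:15.
18:00 UTC + 5h15m = 23:15 local.

23:15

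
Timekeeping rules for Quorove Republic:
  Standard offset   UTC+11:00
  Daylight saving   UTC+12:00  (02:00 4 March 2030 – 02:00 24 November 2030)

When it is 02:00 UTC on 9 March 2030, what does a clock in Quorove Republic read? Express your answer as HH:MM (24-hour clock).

At the standard offset (UTC+11:00), 02:00 UTC + 11h = 13:00 Quorove Republic standard time.
Daylight saving runs 4 March – 24 November; the standard-time date in Quorove Republic, 9 March 2030, is inside that window, so Quorove Republic is at UTC+12:00.
02:00 UTC + 12h = 14:00 local.

14:00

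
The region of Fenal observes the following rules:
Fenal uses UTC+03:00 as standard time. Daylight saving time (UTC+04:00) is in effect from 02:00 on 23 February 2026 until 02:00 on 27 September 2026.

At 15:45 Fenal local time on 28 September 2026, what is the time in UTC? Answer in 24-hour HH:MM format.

12:45

Daylight saving runs 23 February – 27 September; 28 September 2026 is outside that window, so Fenal is on standard time at UTC+03:00.
15:45 local − 3h = 12:45 UTC.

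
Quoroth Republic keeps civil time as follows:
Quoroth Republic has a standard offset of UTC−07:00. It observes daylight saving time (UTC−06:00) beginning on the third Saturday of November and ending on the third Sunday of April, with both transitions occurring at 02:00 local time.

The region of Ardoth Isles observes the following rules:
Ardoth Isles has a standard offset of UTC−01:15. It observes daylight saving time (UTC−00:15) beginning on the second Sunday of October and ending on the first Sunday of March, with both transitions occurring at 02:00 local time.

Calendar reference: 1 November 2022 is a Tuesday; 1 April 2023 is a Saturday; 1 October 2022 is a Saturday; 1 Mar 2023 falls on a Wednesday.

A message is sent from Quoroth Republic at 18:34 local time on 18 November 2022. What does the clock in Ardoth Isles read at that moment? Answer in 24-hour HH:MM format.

1 November 2022 is a Tuesday, so the first Saturday is November 5 and the third is November 19.
1 April 2023 is a Saturday, so the first Sunday is April 2 and the third is April 16.
18 November 2022 does not fall between 19 November 2022 and 16 April 2023, so daylight saving is not in effect and Quoroth Republic is at UTC−07:00.
18:34 Quoroth Republic + 7h = 01:34 UTC (rolling into the next day, 19 November 2022).
1 October 2022 is a Saturday, so the first Sunday is October 2 and the second is October 9.
1 March 2023 is a Wednesday, so the first Sunday is March 5.
At the standard offset (UTC−01:15), 01:34 UTC − 1h15m = 00:19 Ardoth Isles standard time.
The standard-time date in Ardoth Isles, 19 November 2022, lies within the daylight-saving period (9 October 2022 – 5 March 2023), so Ardoth Isles is on daylight time, UTC−00:15.
01:34 UTC − 0h15m = 01:19 Ardoth Isles.

01:19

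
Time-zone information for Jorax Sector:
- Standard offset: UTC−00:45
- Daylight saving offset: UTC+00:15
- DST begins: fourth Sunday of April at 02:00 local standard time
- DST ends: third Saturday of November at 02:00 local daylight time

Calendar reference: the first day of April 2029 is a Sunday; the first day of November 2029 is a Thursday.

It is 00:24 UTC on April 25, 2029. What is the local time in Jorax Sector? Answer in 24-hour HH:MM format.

1 April 2029 is a Sunday, so the first Sunday is April 1 and the fourth is April 22.
1 November 2029 is a Thursday, so the first Saturday is November 3 and the third is November 17.
At the standard offset (UTC−00:45), 00:24 UTC − 0h45m = 23:39 Jorax Sector standard time (rolling into the previous day, 24 April 2029).
The standard-time date in Jorax Sector, April 24, 2029, lies within the daylight-saving period (22 April – 17 November), so Jorax Sector is on daylight time, UTC+00:15.
00:24 UTC + 0h15m = 00:39 local.

00:39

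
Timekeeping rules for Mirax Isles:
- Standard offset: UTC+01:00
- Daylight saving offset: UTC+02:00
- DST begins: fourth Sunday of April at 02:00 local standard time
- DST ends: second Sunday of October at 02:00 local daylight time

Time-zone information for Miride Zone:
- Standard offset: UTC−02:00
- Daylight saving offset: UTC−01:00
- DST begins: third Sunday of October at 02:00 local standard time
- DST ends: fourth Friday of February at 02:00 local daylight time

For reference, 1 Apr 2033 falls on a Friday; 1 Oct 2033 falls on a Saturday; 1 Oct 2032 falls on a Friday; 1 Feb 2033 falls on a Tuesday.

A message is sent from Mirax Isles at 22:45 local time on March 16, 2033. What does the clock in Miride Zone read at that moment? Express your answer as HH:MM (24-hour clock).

1 April 2033 is a Friday, so the first Sunday is April 3 and the fourth is April 24.
1 October 2033 is a Saturday, so the first Sunday is October 2 and the second is October 9.
March 16, 2033 is outside the daylight-saving period (24 April – 9 October), so Mirax Isles is on standard time, UTC+01:00.
22:45 Mirax Isles − 1h = 21:45 UTC.
1 October 2032 is a Friday, so the first Sunday is October 3 and the third is October 17.
1 February 2033 is a Tuesday, so the first Friday is February 4 and the fourth is February 25.
At the standard offset (UTC−02:00), 21:45 UTC − 2h = 19:45 Miride Zone standard time.
The standard-time date in Miride Zone, March 16, 2033, is outside the daylight-saving period (17 October 2032 – 25 February 2033), so Miride Zone is on standard time, UTC−02:00.
21:45 UTC − 2h = 19:45 Miride Zone.

19:45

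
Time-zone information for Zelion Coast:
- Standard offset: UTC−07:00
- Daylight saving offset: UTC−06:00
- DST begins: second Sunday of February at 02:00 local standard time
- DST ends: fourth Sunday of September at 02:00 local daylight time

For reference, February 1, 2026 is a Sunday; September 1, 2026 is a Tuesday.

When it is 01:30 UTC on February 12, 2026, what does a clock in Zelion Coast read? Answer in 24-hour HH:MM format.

19:30

1 February 2026 is a Sunday, so the first Sunday is February 1 and the second is February 8.
1 September 2026 is a Tuesday, so the first Sunday is September 6 and the fourth is September 27.
At the standard offset (UTC−07:00), 01:30 UTC − 7h = 18:30 Zelion Coast standard time (rolling into the previous day, 11 February 2026).
The standard-time date in Zelion Coast, February 11, 2026, lies within the daylight-saving period (8 February – 27 September), so Zelion Coast is on daylight time, UTC−06:00.
01:30 UTC − 6h = 19:30 local (rolling into the previous day, 11 February 2026).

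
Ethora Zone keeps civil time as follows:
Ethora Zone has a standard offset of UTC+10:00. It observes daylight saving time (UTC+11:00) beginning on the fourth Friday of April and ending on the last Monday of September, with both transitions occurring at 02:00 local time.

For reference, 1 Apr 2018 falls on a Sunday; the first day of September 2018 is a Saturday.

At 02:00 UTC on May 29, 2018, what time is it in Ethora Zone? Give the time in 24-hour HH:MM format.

13:00

1 April 2018 is a Sunday, so the first Friday is April 6 and the fourth is April 27.
1 September 2018 is a Saturday, so Mondays fall on 3, 10, 17, 24; the last is September 24.
At the standard offset (UTC+10:00), 02:00 UTC + 10h = 12:00 Ethora Zone standard time.
The standard-time date in Ethora Zone, May 29, 2018, falls between 27 April and 24 September, so daylight saving is in effect and Ethora Zone is at UTC+11:00.
02:00 UTC + 11h = 13:00 local.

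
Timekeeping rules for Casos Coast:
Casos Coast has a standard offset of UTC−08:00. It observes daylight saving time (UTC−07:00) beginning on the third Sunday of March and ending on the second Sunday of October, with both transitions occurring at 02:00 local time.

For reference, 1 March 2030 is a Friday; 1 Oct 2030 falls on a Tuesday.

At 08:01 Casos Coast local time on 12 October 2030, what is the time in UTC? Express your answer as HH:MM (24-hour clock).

1 March 2030 is a Friday, so the first Sunday is March 3 and the third is March 17.
1 October 2030 is a Tuesday, so the first Sunday is October 6 and the second is October 13.
12 October 2030 lies within the daylight-saving period (17 March – 13 October), so Casos Coast is on daylight time, UTC−07:00.
08:01 local + 7h = 15:01 UTC.

15:01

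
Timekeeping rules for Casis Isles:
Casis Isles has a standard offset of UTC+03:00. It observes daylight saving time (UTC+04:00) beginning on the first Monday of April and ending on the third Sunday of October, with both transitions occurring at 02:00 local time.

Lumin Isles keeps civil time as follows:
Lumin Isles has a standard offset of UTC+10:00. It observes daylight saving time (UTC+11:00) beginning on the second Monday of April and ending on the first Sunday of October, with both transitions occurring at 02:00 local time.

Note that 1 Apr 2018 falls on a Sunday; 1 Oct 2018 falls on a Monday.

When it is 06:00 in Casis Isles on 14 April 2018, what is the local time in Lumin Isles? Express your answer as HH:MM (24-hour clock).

1 April 2018 is a Sunday, so the first Monday is April 2.
1 October 2018 is a Monday, so the first Sunday is October 7 and the third is October 21.
14 April 2018 lies within the daylight-saving period (2 April – 21 October), so Casis Isles is on daylight time, UTC+04:00.
06:00 Casis Isles − 4h = 02:00 UTC.
1 April 2018 is a Sunday, so the first Monday is April 2 and the second is April 9.
1 October 2018 is a Monday, so the first Sunday is October 7.
At the standard offset (UTC+10:00), 02:00 UTC + 10h = 12:00 Lumin Isles standard time.
The standard-time date in Lumin Isles, 14 April 2018, falls between 9 April and 7 October, so daylight saving is in effect and Lumin Isles is at UTC+11:00.
02:00 UTC + 11h = 13:00 Lumin Isles.

13:00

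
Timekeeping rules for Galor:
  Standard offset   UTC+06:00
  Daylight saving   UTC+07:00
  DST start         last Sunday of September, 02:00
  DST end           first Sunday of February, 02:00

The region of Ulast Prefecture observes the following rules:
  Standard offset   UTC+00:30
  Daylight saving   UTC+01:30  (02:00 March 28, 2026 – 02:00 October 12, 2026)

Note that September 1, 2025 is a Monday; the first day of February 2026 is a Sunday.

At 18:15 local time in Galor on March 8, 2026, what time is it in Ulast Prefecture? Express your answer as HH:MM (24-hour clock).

12:45

1 September 2025 is a Monday, so Sundays fall on 7, 14, 21, 28; the last is September 28.
1 February 2026 is a Sunday, so the first Sunday is February 1.
March 8, 2026 is outside the daylight-saving period (28 September 2025 – 1 February 2026), so Galor is on standard time, UTC+06:00.
18:15 Galor − 6h = 12:15 UTC.
At the standard offset (UTC+00:30), 12:15 UTC + 0h30m = 12:45 Ulast Prefecture standard time.
Daylight saving runs 28 March – 12 October; the standard-time date in Ulast Prefecture, March 8, 2026, is outside that window, so Ulast Prefecture is on standard time at UTC+00:30.
12:15 UTC + 0h30m = 12:45 Ulast Prefecture.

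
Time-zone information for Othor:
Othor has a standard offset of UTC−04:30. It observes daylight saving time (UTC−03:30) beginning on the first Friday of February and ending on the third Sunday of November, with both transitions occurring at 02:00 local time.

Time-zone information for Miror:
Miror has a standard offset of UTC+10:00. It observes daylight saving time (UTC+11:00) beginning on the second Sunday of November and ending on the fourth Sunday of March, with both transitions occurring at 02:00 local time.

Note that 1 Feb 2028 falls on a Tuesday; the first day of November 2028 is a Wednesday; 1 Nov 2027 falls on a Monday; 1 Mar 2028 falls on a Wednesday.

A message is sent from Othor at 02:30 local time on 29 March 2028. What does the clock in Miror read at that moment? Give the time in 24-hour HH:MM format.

1 February 2028 is a Tuesday, so the first Friday is February 4.
1 November 2028 is a Wednesday, so the first Sunday is November 5 and the third is November 19.
29 March 2028 falls between 4 February and 19 November, so daylight saving is in effect and Othor is at UTC−03:30.
02:30 Othor + 3h30m = 06:00 UTC.
1 November 2027 is a Monday, so the first Sunday is November 7 and the second is November 14.
1 March 2028 is a Wednesday, so the first Sunday is March 5 and the fourth is March 26.
At the standard offset (UTC+10:00), 06:00 UTC + 10h = 16:00 Miror standard time.
The standard-time date in Miror, 29 March 2028, is outside the daylight-saving period (14 November 2027 – 26 March 2028), so Miror is on standard time, UTC+10:00.
06:00 UTC + 10h = 16:00 Miror.

16:00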